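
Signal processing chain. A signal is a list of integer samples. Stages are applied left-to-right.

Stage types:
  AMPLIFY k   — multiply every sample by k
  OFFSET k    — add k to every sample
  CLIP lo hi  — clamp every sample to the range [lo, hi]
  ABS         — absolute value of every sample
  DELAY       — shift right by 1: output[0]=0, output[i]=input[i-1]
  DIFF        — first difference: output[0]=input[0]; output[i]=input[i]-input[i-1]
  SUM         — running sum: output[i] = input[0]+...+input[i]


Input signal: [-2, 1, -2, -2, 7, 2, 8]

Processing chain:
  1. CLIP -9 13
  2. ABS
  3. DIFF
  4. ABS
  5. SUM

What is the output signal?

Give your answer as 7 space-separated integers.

Input: [-2, 1, -2, -2, 7, 2, 8]
Stage 1 (CLIP -9 13): clip(-2,-9,13)=-2, clip(1,-9,13)=1, clip(-2,-9,13)=-2, clip(-2,-9,13)=-2, clip(7,-9,13)=7, clip(2,-9,13)=2, clip(8,-9,13)=8 -> [-2, 1, -2, -2, 7, 2, 8]
Stage 2 (ABS): |-2|=2, |1|=1, |-2|=2, |-2|=2, |7|=7, |2|=2, |8|=8 -> [2, 1, 2, 2, 7, 2, 8]
Stage 3 (DIFF): s[0]=2, 1-2=-1, 2-1=1, 2-2=0, 7-2=5, 2-7=-5, 8-2=6 -> [2, -1, 1, 0, 5, -5, 6]
Stage 4 (ABS): |2|=2, |-1|=1, |1|=1, |0|=0, |5|=5, |-5|=5, |6|=6 -> [2, 1, 1, 0, 5, 5, 6]
Stage 5 (SUM): sum[0..0]=2, sum[0..1]=3, sum[0..2]=4, sum[0..3]=4, sum[0..4]=9, sum[0..5]=14, sum[0..6]=20 -> [2, 3, 4, 4, 9, 14, 20]

Answer: 2 3 4 4 9 14 20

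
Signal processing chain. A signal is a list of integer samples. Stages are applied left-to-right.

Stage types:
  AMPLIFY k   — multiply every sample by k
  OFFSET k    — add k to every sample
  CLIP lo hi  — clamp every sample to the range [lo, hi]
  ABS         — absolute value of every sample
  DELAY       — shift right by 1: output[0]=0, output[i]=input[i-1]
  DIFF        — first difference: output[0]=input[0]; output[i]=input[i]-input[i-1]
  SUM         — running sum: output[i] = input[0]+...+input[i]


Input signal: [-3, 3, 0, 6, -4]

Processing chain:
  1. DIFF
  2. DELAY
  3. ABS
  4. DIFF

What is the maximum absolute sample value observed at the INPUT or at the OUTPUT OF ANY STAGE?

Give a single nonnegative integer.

Input: [-3, 3, 0, 6, -4] (max |s|=6)
Stage 1 (DIFF): s[0]=-3, 3--3=6, 0-3=-3, 6-0=6, -4-6=-10 -> [-3, 6, -3, 6, -10] (max |s|=10)
Stage 2 (DELAY): [0, -3, 6, -3, 6] = [0, -3, 6, -3, 6] -> [0, -3, 6, -3, 6] (max |s|=6)
Stage 3 (ABS): |0|=0, |-3|=3, |6|=6, |-3|=3, |6|=6 -> [0, 3, 6, 3, 6] (max |s|=6)
Stage 4 (DIFF): s[0]=0, 3-0=3, 6-3=3, 3-6=-3, 6-3=3 -> [0, 3, 3, -3, 3] (max |s|=3)
Overall max amplitude: 10

Answer: 10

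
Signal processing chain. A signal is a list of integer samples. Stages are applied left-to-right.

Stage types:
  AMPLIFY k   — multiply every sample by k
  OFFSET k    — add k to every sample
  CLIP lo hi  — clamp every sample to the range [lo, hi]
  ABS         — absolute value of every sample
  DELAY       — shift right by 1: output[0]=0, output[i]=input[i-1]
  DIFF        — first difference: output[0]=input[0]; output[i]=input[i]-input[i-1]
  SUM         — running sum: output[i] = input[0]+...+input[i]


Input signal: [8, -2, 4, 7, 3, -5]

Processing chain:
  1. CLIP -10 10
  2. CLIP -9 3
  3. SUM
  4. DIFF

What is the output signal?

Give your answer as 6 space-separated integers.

Answer: 3 -2 3 3 3 -5

Derivation:
Input: [8, -2, 4, 7, 3, -5]
Stage 1 (CLIP -10 10): clip(8,-10,10)=8, clip(-2,-10,10)=-2, clip(4,-10,10)=4, clip(7,-10,10)=7, clip(3,-10,10)=3, clip(-5,-10,10)=-5 -> [8, -2, 4, 7, 3, -5]
Stage 2 (CLIP -9 3): clip(8,-9,3)=3, clip(-2,-9,3)=-2, clip(4,-9,3)=3, clip(7,-9,3)=3, clip(3,-9,3)=3, clip(-5,-9,3)=-5 -> [3, -2, 3, 3, 3, -5]
Stage 3 (SUM): sum[0..0]=3, sum[0..1]=1, sum[0..2]=4, sum[0..3]=7, sum[0..4]=10, sum[0..5]=5 -> [3, 1, 4, 7, 10, 5]
Stage 4 (DIFF): s[0]=3, 1-3=-2, 4-1=3, 7-4=3, 10-7=3, 5-10=-5 -> [3, -2, 3, 3, 3, -5]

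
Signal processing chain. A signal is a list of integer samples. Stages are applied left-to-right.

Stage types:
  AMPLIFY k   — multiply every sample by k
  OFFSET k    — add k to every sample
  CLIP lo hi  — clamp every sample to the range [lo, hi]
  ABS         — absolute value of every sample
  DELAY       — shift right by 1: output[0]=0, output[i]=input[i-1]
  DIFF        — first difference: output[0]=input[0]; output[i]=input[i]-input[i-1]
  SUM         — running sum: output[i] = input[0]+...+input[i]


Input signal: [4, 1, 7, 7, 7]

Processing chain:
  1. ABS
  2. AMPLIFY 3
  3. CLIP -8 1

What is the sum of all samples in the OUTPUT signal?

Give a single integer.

Input: [4, 1, 7, 7, 7]
Stage 1 (ABS): |4|=4, |1|=1, |7|=7, |7|=7, |7|=7 -> [4, 1, 7, 7, 7]
Stage 2 (AMPLIFY 3): 4*3=12, 1*3=3, 7*3=21, 7*3=21, 7*3=21 -> [12, 3, 21, 21, 21]
Stage 3 (CLIP -8 1): clip(12,-8,1)=1, clip(3,-8,1)=1, clip(21,-8,1)=1, clip(21,-8,1)=1, clip(21,-8,1)=1 -> [1, 1, 1, 1, 1]
Output sum: 5

Answer: 5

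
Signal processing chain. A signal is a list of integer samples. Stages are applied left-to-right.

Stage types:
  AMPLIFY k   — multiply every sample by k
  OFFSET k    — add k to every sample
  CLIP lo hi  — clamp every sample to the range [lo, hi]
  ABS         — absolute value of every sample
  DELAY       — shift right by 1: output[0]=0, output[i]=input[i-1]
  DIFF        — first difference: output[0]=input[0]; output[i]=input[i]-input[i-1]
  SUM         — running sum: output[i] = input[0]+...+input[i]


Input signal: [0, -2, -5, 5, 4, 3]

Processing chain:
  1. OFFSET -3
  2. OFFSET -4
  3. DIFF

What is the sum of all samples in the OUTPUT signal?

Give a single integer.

Answer: -4

Derivation:
Input: [0, -2, -5, 5, 4, 3]
Stage 1 (OFFSET -3): 0+-3=-3, -2+-3=-5, -5+-3=-8, 5+-3=2, 4+-3=1, 3+-3=0 -> [-3, -5, -8, 2, 1, 0]
Stage 2 (OFFSET -4): -3+-4=-7, -5+-4=-9, -8+-4=-12, 2+-4=-2, 1+-4=-3, 0+-4=-4 -> [-7, -9, -12, -2, -3, -4]
Stage 3 (DIFF): s[0]=-7, -9--7=-2, -12--9=-3, -2--12=10, -3--2=-1, -4--3=-1 -> [-7, -2, -3, 10, -1, -1]
Output sum: -4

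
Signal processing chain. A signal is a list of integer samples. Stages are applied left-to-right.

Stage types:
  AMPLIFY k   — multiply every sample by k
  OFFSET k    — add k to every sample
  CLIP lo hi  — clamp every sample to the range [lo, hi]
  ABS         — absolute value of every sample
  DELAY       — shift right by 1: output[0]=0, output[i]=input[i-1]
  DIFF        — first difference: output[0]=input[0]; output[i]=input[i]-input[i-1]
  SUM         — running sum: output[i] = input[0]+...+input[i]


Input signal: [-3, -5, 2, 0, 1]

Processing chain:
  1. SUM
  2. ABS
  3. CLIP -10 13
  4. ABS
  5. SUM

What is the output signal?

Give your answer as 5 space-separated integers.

Answer: 3 11 17 23 28

Derivation:
Input: [-3, -5, 2, 0, 1]
Stage 1 (SUM): sum[0..0]=-3, sum[0..1]=-8, sum[0..2]=-6, sum[0..3]=-6, sum[0..4]=-5 -> [-3, -8, -6, -6, -5]
Stage 2 (ABS): |-3|=3, |-8|=8, |-6|=6, |-6|=6, |-5|=5 -> [3, 8, 6, 6, 5]
Stage 3 (CLIP -10 13): clip(3,-10,13)=3, clip(8,-10,13)=8, clip(6,-10,13)=6, clip(6,-10,13)=6, clip(5,-10,13)=5 -> [3, 8, 6, 6, 5]
Stage 4 (ABS): |3|=3, |8|=8, |6|=6, |6|=6, |5|=5 -> [3, 8, 6, 6, 5]
Stage 5 (SUM): sum[0..0]=3, sum[0..1]=11, sum[0..2]=17, sum[0..3]=23, sum[0..4]=28 -> [3, 11, 17, 23, 28]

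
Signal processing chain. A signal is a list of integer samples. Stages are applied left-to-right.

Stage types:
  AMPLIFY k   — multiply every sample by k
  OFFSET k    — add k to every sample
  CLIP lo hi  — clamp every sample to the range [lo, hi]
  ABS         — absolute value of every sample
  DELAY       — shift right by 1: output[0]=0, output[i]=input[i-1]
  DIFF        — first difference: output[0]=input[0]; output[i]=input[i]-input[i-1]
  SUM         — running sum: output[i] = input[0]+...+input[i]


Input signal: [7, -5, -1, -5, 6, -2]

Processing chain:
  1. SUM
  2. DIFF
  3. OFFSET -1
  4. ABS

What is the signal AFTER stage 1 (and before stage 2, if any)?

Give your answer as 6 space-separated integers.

Answer: 7 2 1 -4 2 0

Derivation:
Input: [7, -5, -1, -5, 6, -2]
Stage 1 (SUM): sum[0..0]=7, sum[0..1]=2, sum[0..2]=1, sum[0..3]=-4, sum[0..4]=2, sum[0..5]=0 -> [7, 2, 1, -4, 2, 0]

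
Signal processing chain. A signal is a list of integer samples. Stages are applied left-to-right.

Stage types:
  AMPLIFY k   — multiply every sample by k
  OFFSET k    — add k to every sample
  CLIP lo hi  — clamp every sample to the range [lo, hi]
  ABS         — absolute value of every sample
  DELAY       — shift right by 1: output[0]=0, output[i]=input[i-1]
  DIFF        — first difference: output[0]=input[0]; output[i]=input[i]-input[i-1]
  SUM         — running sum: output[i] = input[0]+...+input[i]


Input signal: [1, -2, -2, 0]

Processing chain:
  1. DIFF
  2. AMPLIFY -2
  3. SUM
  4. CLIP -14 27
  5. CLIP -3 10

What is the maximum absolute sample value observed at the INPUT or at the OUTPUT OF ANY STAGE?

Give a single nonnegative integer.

Answer: 6

Derivation:
Input: [1, -2, -2, 0] (max |s|=2)
Stage 1 (DIFF): s[0]=1, -2-1=-3, -2--2=0, 0--2=2 -> [1, -3, 0, 2] (max |s|=3)
Stage 2 (AMPLIFY -2): 1*-2=-2, -3*-2=6, 0*-2=0, 2*-2=-4 -> [-2, 6, 0, -4] (max |s|=6)
Stage 3 (SUM): sum[0..0]=-2, sum[0..1]=4, sum[0..2]=4, sum[0..3]=0 -> [-2, 4, 4, 0] (max |s|=4)
Stage 4 (CLIP -14 27): clip(-2,-14,27)=-2, clip(4,-14,27)=4, clip(4,-14,27)=4, clip(0,-14,27)=0 -> [-2, 4, 4, 0] (max |s|=4)
Stage 5 (CLIP -3 10): clip(-2,-3,10)=-2, clip(4,-3,10)=4, clip(4,-3,10)=4, clip(0,-3,10)=0 -> [-2, 4, 4, 0] (max |s|=4)
Overall max amplitude: 6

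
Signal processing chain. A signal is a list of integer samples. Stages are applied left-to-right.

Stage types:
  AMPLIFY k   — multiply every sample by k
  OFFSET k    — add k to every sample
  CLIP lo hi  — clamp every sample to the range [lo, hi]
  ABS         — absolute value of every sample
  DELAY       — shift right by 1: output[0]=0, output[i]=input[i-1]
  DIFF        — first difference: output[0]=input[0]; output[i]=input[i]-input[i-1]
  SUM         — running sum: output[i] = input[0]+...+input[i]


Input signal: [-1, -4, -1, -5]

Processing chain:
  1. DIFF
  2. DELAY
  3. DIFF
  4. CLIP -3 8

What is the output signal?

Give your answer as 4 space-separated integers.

Answer: 0 -1 -2 6

Derivation:
Input: [-1, -4, -1, -5]
Stage 1 (DIFF): s[0]=-1, -4--1=-3, -1--4=3, -5--1=-4 -> [-1, -3, 3, -4]
Stage 2 (DELAY): [0, -1, -3, 3] = [0, -1, -3, 3] -> [0, -1, -3, 3]
Stage 3 (DIFF): s[0]=0, -1-0=-1, -3--1=-2, 3--3=6 -> [0, -1, -2, 6]
Stage 4 (CLIP -3 8): clip(0,-3,8)=0, clip(-1,-3,8)=-1, clip(-2,-3,8)=-2, clip(6,-3,8)=6 -> [0, -1, -2, 6]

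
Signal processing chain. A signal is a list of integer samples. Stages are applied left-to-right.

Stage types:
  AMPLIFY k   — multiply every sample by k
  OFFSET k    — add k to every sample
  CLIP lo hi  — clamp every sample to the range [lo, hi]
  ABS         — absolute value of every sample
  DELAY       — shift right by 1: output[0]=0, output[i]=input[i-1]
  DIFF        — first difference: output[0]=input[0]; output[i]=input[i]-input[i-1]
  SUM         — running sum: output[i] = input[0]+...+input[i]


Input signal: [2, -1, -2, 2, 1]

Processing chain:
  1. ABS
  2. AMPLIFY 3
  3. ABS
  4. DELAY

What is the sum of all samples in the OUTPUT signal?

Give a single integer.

Input: [2, -1, -2, 2, 1]
Stage 1 (ABS): |2|=2, |-1|=1, |-2|=2, |2|=2, |1|=1 -> [2, 1, 2, 2, 1]
Stage 2 (AMPLIFY 3): 2*3=6, 1*3=3, 2*3=6, 2*3=6, 1*3=3 -> [6, 3, 6, 6, 3]
Stage 3 (ABS): |6|=6, |3|=3, |6|=6, |6|=6, |3|=3 -> [6, 3, 6, 6, 3]
Stage 4 (DELAY): [0, 6, 3, 6, 6] = [0, 6, 3, 6, 6] -> [0, 6, 3, 6, 6]
Output sum: 21

Answer: 21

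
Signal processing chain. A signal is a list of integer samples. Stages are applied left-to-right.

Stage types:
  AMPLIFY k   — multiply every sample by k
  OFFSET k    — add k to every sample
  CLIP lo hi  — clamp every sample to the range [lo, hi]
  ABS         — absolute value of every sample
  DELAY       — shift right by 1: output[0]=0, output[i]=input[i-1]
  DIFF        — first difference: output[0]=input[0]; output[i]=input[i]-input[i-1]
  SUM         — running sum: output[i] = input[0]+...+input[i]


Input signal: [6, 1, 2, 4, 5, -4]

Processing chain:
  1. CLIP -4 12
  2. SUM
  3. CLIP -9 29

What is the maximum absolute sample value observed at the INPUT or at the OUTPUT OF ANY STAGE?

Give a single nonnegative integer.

Answer: 18

Derivation:
Input: [6, 1, 2, 4, 5, -4] (max |s|=6)
Stage 1 (CLIP -4 12): clip(6,-4,12)=6, clip(1,-4,12)=1, clip(2,-4,12)=2, clip(4,-4,12)=4, clip(5,-4,12)=5, clip(-4,-4,12)=-4 -> [6, 1, 2, 4, 5, -4] (max |s|=6)
Stage 2 (SUM): sum[0..0]=6, sum[0..1]=7, sum[0..2]=9, sum[0..3]=13, sum[0..4]=18, sum[0..5]=14 -> [6, 7, 9, 13, 18, 14] (max |s|=18)
Stage 3 (CLIP -9 29): clip(6,-9,29)=6, clip(7,-9,29)=7, clip(9,-9,29)=9, clip(13,-9,29)=13, clip(18,-9,29)=18, clip(14,-9,29)=14 -> [6, 7, 9, 13, 18, 14] (max |s|=18)
Overall max amplitude: 18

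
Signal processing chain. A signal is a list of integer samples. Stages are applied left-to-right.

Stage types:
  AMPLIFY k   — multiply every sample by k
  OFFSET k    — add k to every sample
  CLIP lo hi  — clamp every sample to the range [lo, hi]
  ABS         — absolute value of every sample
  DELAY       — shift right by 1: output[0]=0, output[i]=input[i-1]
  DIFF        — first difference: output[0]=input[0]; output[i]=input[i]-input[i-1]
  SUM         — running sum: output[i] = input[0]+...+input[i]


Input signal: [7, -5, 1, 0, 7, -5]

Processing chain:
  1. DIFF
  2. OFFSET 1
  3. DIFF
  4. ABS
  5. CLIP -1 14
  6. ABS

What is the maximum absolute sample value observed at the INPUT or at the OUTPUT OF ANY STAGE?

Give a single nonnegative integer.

Answer: 19

Derivation:
Input: [7, -5, 1, 0, 7, -5] (max |s|=7)
Stage 1 (DIFF): s[0]=7, -5-7=-12, 1--5=6, 0-1=-1, 7-0=7, -5-7=-12 -> [7, -12, 6, -1, 7, -12] (max |s|=12)
Stage 2 (OFFSET 1): 7+1=8, -12+1=-11, 6+1=7, -1+1=0, 7+1=8, -12+1=-11 -> [8, -11, 7, 0, 8, -11] (max |s|=11)
Stage 3 (DIFF): s[0]=8, -11-8=-19, 7--11=18, 0-7=-7, 8-0=8, -11-8=-19 -> [8, -19, 18, -7, 8, -19] (max |s|=19)
Stage 4 (ABS): |8|=8, |-19|=19, |18|=18, |-7|=7, |8|=8, |-19|=19 -> [8, 19, 18, 7, 8, 19] (max |s|=19)
Stage 5 (CLIP -1 14): clip(8,-1,14)=8, clip(19,-1,14)=14, clip(18,-1,14)=14, clip(7,-1,14)=7, clip(8,-1,14)=8, clip(19,-1,14)=14 -> [8, 14, 14, 7, 8, 14] (max |s|=14)
Stage 6 (ABS): |8|=8, |14|=14, |14|=14, |7|=7, |8|=8, |14|=14 -> [8, 14, 14, 7, 8, 14] (max |s|=14)
Overall max amplitude: 19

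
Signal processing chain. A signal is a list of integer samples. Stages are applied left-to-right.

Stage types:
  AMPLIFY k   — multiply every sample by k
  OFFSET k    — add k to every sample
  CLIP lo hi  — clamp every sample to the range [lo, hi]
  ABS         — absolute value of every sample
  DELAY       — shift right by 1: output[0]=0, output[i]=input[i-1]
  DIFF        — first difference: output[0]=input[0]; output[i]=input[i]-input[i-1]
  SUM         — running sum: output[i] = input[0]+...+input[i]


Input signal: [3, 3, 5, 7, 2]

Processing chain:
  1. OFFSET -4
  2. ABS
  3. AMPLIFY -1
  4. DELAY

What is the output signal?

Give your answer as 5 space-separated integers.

Input: [3, 3, 5, 7, 2]
Stage 1 (OFFSET -4): 3+-4=-1, 3+-4=-1, 5+-4=1, 7+-4=3, 2+-4=-2 -> [-1, -1, 1, 3, -2]
Stage 2 (ABS): |-1|=1, |-1|=1, |1|=1, |3|=3, |-2|=2 -> [1, 1, 1, 3, 2]
Stage 3 (AMPLIFY -1): 1*-1=-1, 1*-1=-1, 1*-1=-1, 3*-1=-3, 2*-1=-2 -> [-1, -1, -1, -3, -2]
Stage 4 (DELAY): [0, -1, -1, -1, -3] = [0, -1, -1, -1, -3] -> [0, -1, -1, -1, -3]

Answer: 0 -1 -1 -1 -3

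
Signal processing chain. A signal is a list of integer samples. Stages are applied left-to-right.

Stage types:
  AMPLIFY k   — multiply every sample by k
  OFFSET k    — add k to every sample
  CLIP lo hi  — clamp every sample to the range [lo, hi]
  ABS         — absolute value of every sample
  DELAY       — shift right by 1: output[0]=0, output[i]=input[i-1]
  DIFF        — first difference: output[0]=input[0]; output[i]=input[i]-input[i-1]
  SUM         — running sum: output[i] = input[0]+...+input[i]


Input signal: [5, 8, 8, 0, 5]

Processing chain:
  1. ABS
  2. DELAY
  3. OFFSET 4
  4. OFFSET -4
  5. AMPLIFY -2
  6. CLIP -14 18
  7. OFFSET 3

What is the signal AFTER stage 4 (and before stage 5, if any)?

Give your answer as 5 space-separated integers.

Answer: 0 5 8 8 0

Derivation:
Input: [5, 8, 8, 0, 5]
Stage 1 (ABS): |5|=5, |8|=8, |8|=8, |0|=0, |5|=5 -> [5, 8, 8, 0, 5]
Stage 2 (DELAY): [0, 5, 8, 8, 0] = [0, 5, 8, 8, 0] -> [0, 5, 8, 8, 0]
Stage 3 (OFFSET 4): 0+4=4, 5+4=9, 8+4=12, 8+4=12, 0+4=4 -> [4, 9, 12, 12, 4]
Stage 4 (OFFSET -4): 4+-4=0, 9+-4=5, 12+-4=8, 12+-4=8, 4+-4=0 -> [0, 5, 8, 8, 0]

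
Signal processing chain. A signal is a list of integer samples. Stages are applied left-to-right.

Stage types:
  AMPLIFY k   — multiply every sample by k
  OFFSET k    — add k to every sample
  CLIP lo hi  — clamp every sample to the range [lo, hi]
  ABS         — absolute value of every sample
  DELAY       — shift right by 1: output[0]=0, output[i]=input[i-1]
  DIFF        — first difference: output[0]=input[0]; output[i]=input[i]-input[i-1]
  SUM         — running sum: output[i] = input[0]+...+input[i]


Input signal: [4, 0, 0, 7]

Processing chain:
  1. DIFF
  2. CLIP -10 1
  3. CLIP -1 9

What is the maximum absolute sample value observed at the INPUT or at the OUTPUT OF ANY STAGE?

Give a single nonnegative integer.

Answer: 7

Derivation:
Input: [4, 0, 0, 7] (max |s|=7)
Stage 1 (DIFF): s[0]=4, 0-4=-4, 0-0=0, 7-0=7 -> [4, -4, 0, 7] (max |s|=7)
Stage 2 (CLIP -10 1): clip(4,-10,1)=1, clip(-4,-10,1)=-4, clip(0,-10,1)=0, clip(7,-10,1)=1 -> [1, -4, 0, 1] (max |s|=4)
Stage 3 (CLIP -1 9): clip(1,-1,9)=1, clip(-4,-1,9)=-1, clip(0,-1,9)=0, clip(1,-1,9)=1 -> [1, -1, 0, 1] (max |s|=1)
Overall max amplitude: 7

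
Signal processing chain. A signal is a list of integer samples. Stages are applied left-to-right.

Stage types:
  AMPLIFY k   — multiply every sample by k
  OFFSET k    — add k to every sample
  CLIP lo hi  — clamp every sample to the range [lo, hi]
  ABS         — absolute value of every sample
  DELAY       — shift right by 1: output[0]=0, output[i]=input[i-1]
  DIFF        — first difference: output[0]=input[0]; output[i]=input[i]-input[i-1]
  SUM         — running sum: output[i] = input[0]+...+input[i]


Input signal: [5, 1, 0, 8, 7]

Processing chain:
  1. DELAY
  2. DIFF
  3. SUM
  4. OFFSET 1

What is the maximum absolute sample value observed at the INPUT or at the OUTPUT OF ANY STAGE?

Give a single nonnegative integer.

Answer: 9

Derivation:
Input: [5, 1, 0, 8, 7] (max |s|=8)
Stage 1 (DELAY): [0, 5, 1, 0, 8] = [0, 5, 1, 0, 8] -> [0, 5, 1, 0, 8] (max |s|=8)
Stage 2 (DIFF): s[0]=0, 5-0=5, 1-5=-4, 0-1=-1, 8-0=8 -> [0, 5, -4, -1, 8] (max |s|=8)
Stage 3 (SUM): sum[0..0]=0, sum[0..1]=5, sum[0..2]=1, sum[0..3]=0, sum[0..4]=8 -> [0, 5, 1, 0, 8] (max |s|=8)
Stage 4 (OFFSET 1): 0+1=1, 5+1=6, 1+1=2, 0+1=1, 8+1=9 -> [1, 6, 2, 1, 9] (max |s|=9)
Overall max amplitude: 9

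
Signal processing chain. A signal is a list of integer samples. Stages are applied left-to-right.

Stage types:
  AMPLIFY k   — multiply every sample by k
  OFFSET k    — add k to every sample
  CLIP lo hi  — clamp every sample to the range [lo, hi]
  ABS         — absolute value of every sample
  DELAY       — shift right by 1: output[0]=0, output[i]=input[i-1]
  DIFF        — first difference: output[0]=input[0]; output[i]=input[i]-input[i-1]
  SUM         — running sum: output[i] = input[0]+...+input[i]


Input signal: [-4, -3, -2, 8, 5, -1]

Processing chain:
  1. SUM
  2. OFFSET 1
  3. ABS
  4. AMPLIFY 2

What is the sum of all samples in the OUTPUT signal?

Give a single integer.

Input: [-4, -3, -2, 8, 5, -1]
Stage 1 (SUM): sum[0..0]=-4, sum[0..1]=-7, sum[0..2]=-9, sum[0..3]=-1, sum[0..4]=4, sum[0..5]=3 -> [-4, -7, -9, -1, 4, 3]
Stage 2 (OFFSET 1): -4+1=-3, -7+1=-6, -9+1=-8, -1+1=0, 4+1=5, 3+1=4 -> [-3, -6, -8, 0, 5, 4]
Stage 3 (ABS): |-3|=3, |-6|=6, |-8|=8, |0|=0, |5|=5, |4|=4 -> [3, 6, 8, 0, 5, 4]
Stage 4 (AMPLIFY 2): 3*2=6, 6*2=12, 8*2=16, 0*2=0, 5*2=10, 4*2=8 -> [6, 12, 16, 0, 10, 8]
Output sum: 52

Answer: 52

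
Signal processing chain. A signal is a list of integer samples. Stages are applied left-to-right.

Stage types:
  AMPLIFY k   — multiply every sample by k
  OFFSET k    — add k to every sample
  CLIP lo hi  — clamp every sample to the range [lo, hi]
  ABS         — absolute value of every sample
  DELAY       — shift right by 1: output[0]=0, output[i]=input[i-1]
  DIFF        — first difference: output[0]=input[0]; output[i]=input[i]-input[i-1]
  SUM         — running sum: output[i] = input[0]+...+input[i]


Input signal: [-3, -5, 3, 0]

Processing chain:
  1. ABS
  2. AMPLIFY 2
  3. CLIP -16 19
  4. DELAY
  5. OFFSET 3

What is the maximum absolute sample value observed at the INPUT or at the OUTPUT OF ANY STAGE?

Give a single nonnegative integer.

Answer: 13

Derivation:
Input: [-3, -5, 3, 0] (max |s|=5)
Stage 1 (ABS): |-3|=3, |-5|=5, |3|=3, |0|=0 -> [3, 5, 3, 0] (max |s|=5)
Stage 2 (AMPLIFY 2): 3*2=6, 5*2=10, 3*2=6, 0*2=0 -> [6, 10, 6, 0] (max |s|=10)
Stage 3 (CLIP -16 19): clip(6,-16,19)=6, clip(10,-16,19)=10, clip(6,-16,19)=6, clip(0,-16,19)=0 -> [6, 10, 6, 0] (max |s|=10)
Stage 4 (DELAY): [0, 6, 10, 6] = [0, 6, 10, 6] -> [0, 6, 10, 6] (max |s|=10)
Stage 5 (OFFSET 3): 0+3=3, 6+3=9, 10+3=13, 6+3=9 -> [3, 9, 13, 9] (max |s|=13)
Overall max amplitude: 13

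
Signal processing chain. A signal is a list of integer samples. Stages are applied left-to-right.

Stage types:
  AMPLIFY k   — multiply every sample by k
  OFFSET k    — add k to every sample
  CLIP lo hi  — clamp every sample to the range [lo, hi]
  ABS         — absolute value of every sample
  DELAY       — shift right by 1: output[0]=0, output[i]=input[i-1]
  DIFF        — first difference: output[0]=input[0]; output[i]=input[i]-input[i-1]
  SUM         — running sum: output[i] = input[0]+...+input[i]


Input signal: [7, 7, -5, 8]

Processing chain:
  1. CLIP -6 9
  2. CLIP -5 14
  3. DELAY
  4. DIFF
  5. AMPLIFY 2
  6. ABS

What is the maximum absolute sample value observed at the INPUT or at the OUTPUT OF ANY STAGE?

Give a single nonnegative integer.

Input: [7, 7, -5, 8] (max |s|=8)
Stage 1 (CLIP -6 9): clip(7,-6,9)=7, clip(7,-6,9)=7, clip(-5,-6,9)=-5, clip(8,-6,9)=8 -> [7, 7, -5, 8] (max |s|=8)
Stage 2 (CLIP -5 14): clip(7,-5,14)=7, clip(7,-5,14)=7, clip(-5,-5,14)=-5, clip(8,-5,14)=8 -> [7, 7, -5, 8] (max |s|=8)
Stage 3 (DELAY): [0, 7, 7, -5] = [0, 7, 7, -5] -> [0, 7, 7, -5] (max |s|=7)
Stage 4 (DIFF): s[0]=0, 7-0=7, 7-7=0, -5-7=-12 -> [0, 7, 0, -12] (max |s|=12)
Stage 5 (AMPLIFY 2): 0*2=0, 7*2=14, 0*2=0, -12*2=-24 -> [0, 14, 0, -24] (max |s|=24)
Stage 6 (ABS): |0|=0, |14|=14, |0|=0, |-24|=24 -> [0, 14, 0, 24] (max |s|=24)
Overall max amplitude: 24

Answer: 24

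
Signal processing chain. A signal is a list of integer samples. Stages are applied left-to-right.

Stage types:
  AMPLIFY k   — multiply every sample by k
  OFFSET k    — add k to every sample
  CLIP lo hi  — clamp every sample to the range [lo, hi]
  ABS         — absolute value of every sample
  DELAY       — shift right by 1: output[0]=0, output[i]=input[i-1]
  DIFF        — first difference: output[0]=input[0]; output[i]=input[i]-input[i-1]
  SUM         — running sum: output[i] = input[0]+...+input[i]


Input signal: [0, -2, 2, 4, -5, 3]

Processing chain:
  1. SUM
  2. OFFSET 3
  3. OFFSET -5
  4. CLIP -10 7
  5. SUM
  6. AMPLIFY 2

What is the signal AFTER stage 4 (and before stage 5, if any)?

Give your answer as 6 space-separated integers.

Input: [0, -2, 2, 4, -5, 3]
Stage 1 (SUM): sum[0..0]=0, sum[0..1]=-2, sum[0..2]=0, sum[0..3]=4, sum[0..4]=-1, sum[0..5]=2 -> [0, -2, 0, 4, -1, 2]
Stage 2 (OFFSET 3): 0+3=3, -2+3=1, 0+3=3, 4+3=7, -1+3=2, 2+3=5 -> [3, 1, 3, 7, 2, 5]
Stage 3 (OFFSET -5): 3+-5=-2, 1+-5=-4, 3+-5=-2, 7+-5=2, 2+-5=-3, 5+-5=0 -> [-2, -4, -2, 2, -3, 0]
Stage 4 (CLIP -10 7): clip(-2,-10,7)=-2, clip(-4,-10,7)=-4, clip(-2,-10,7)=-2, clip(2,-10,7)=2, clip(-3,-10,7)=-3, clip(0,-10,7)=0 -> [-2, -4, -2, 2, -3, 0]

Answer: -2 -4 -2 2 -3 0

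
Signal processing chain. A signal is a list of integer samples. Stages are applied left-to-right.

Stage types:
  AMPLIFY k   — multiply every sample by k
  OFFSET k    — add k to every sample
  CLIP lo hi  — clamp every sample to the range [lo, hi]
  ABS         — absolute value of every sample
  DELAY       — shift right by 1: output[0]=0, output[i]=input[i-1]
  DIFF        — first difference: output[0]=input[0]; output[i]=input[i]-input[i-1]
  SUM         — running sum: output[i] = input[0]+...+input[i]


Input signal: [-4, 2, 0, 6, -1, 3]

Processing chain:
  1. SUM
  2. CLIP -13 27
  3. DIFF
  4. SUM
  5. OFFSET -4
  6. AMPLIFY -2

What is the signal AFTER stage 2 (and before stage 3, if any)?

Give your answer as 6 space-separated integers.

Input: [-4, 2, 0, 6, -1, 3]
Stage 1 (SUM): sum[0..0]=-4, sum[0..1]=-2, sum[0..2]=-2, sum[0..3]=4, sum[0..4]=3, sum[0..5]=6 -> [-4, -2, -2, 4, 3, 6]
Stage 2 (CLIP -13 27): clip(-4,-13,27)=-4, clip(-2,-13,27)=-2, clip(-2,-13,27)=-2, clip(4,-13,27)=4, clip(3,-13,27)=3, clip(6,-13,27)=6 -> [-4, -2, -2, 4, 3, 6]

Answer: -4 -2 -2 4 3 6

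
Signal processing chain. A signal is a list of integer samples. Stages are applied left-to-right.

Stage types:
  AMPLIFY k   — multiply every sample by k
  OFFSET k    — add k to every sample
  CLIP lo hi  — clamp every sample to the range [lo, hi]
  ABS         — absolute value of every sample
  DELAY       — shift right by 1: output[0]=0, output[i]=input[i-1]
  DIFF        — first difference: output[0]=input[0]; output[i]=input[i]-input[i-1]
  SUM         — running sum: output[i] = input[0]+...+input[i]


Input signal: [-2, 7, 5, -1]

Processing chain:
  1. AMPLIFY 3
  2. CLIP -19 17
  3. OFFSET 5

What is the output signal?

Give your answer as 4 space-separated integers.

Input: [-2, 7, 5, -1]
Stage 1 (AMPLIFY 3): -2*3=-6, 7*3=21, 5*3=15, -1*3=-3 -> [-6, 21, 15, -3]
Stage 2 (CLIP -19 17): clip(-6,-19,17)=-6, clip(21,-19,17)=17, clip(15,-19,17)=15, clip(-3,-19,17)=-3 -> [-6, 17, 15, -3]
Stage 3 (OFFSET 5): -6+5=-1, 17+5=22, 15+5=20, -3+5=2 -> [-1, 22, 20, 2]

Answer: -1 22 20 2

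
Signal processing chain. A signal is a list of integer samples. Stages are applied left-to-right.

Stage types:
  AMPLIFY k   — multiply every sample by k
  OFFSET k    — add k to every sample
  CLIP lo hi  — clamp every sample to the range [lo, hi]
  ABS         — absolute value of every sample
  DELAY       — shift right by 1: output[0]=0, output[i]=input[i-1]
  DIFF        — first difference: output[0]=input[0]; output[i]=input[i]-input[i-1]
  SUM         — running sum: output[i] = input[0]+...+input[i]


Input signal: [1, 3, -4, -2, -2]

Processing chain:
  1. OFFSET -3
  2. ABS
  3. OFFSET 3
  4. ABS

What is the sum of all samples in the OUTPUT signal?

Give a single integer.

Answer: 34

Derivation:
Input: [1, 3, -4, -2, -2]
Stage 1 (OFFSET -3): 1+-3=-2, 3+-3=0, -4+-3=-7, -2+-3=-5, -2+-3=-5 -> [-2, 0, -7, -5, -5]
Stage 2 (ABS): |-2|=2, |0|=0, |-7|=7, |-5|=5, |-5|=5 -> [2, 0, 7, 5, 5]
Stage 3 (OFFSET 3): 2+3=5, 0+3=3, 7+3=10, 5+3=8, 5+3=8 -> [5, 3, 10, 8, 8]
Stage 4 (ABS): |5|=5, |3|=3, |10|=10, |8|=8, |8|=8 -> [5, 3, 10, 8, 8]
Output sum: 34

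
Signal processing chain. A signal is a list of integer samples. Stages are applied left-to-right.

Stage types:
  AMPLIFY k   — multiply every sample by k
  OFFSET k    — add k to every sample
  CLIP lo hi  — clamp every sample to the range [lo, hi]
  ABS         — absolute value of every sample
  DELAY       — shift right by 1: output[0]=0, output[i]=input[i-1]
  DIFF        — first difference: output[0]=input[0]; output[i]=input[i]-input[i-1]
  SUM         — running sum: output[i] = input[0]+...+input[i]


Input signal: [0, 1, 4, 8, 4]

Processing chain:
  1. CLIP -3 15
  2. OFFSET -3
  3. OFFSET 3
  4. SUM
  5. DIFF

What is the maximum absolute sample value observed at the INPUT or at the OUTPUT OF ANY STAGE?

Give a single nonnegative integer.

Answer: 17

Derivation:
Input: [0, 1, 4, 8, 4] (max |s|=8)
Stage 1 (CLIP -3 15): clip(0,-3,15)=0, clip(1,-3,15)=1, clip(4,-3,15)=4, clip(8,-3,15)=8, clip(4,-3,15)=4 -> [0, 1, 4, 8, 4] (max |s|=8)
Stage 2 (OFFSET -3): 0+-3=-3, 1+-3=-2, 4+-3=1, 8+-3=5, 4+-3=1 -> [-3, -2, 1, 5, 1] (max |s|=5)
Stage 3 (OFFSET 3): -3+3=0, -2+3=1, 1+3=4, 5+3=8, 1+3=4 -> [0, 1, 4, 8, 4] (max |s|=8)
Stage 4 (SUM): sum[0..0]=0, sum[0..1]=1, sum[0..2]=5, sum[0..3]=13, sum[0..4]=17 -> [0, 1, 5, 13, 17] (max |s|=17)
Stage 5 (DIFF): s[0]=0, 1-0=1, 5-1=4, 13-5=8, 17-13=4 -> [0, 1, 4, 8, 4] (max |s|=8)
Overall max amplitude: 17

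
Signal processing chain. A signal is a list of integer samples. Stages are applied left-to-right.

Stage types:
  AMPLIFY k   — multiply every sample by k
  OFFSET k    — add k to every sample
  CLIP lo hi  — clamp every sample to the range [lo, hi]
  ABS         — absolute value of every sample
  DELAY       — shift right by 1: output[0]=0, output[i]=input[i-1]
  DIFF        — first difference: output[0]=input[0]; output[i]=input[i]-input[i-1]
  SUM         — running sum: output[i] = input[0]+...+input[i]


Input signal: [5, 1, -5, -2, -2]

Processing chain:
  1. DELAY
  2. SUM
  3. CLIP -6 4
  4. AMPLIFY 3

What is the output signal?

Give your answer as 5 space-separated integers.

Answer: 0 12 12 3 -3

Derivation:
Input: [5, 1, -5, -2, -2]
Stage 1 (DELAY): [0, 5, 1, -5, -2] = [0, 5, 1, -5, -2] -> [0, 5, 1, -5, -2]
Stage 2 (SUM): sum[0..0]=0, sum[0..1]=5, sum[0..2]=6, sum[0..3]=1, sum[0..4]=-1 -> [0, 5, 6, 1, -1]
Stage 3 (CLIP -6 4): clip(0,-6,4)=0, clip(5,-6,4)=4, clip(6,-6,4)=4, clip(1,-6,4)=1, clip(-1,-6,4)=-1 -> [0, 4, 4, 1, -1]
Stage 4 (AMPLIFY 3): 0*3=0, 4*3=12, 4*3=12, 1*3=3, -1*3=-3 -> [0, 12, 12, 3, -3]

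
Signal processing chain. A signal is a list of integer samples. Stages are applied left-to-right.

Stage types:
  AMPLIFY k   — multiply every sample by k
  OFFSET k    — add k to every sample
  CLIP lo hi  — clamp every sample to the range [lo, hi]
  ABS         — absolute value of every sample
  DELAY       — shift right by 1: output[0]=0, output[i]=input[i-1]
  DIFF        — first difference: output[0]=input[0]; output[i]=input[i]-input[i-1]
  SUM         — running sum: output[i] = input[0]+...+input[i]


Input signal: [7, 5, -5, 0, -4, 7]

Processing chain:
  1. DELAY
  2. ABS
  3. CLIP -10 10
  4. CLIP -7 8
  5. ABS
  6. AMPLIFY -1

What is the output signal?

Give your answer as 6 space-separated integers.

Answer: 0 -7 -5 -5 0 -4

Derivation:
Input: [7, 5, -5, 0, -4, 7]
Stage 1 (DELAY): [0, 7, 5, -5, 0, -4] = [0, 7, 5, -5, 0, -4] -> [0, 7, 5, -5, 0, -4]
Stage 2 (ABS): |0|=0, |7|=7, |5|=5, |-5|=5, |0|=0, |-4|=4 -> [0, 7, 5, 5, 0, 4]
Stage 3 (CLIP -10 10): clip(0,-10,10)=0, clip(7,-10,10)=7, clip(5,-10,10)=5, clip(5,-10,10)=5, clip(0,-10,10)=0, clip(4,-10,10)=4 -> [0, 7, 5, 5, 0, 4]
Stage 4 (CLIP -7 8): clip(0,-7,8)=0, clip(7,-7,8)=7, clip(5,-7,8)=5, clip(5,-7,8)=5, clip(0,-7,8)=0, clip(4,-7,8)=4 -> [0, 7, 5, 5, 0, 4]
Stage 5 (ABS): |0|=0, |7|=7, |5|=5, |5|=5, |0|=0, |4|=4 -> [0, 7, 5, 5, 0, 4]
Stage 6 (AMPLIFY -1): 0*-1=0, 7*-1=-7, 5*-1=-5, 5*-1=-5, 0*-1=0, 4*-1=-4 -> [0, -7, -5, -5, 0, -4]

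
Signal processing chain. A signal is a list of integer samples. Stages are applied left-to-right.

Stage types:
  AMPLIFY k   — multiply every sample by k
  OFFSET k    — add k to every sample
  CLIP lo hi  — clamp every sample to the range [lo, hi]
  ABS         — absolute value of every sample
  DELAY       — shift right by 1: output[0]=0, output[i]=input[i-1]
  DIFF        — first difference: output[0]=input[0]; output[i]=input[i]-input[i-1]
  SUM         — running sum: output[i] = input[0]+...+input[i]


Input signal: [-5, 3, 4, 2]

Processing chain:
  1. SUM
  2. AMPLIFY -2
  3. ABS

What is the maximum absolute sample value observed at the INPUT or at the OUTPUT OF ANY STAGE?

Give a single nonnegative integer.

Input: [-5, 3, 4, 2] (max |s|=5)
Stage 1 (SUM): sum[0..0]=-5, sum[0..1]=-2, sum[0..2]=2, sum[0..3]=4 -> [-5, -2, 2, 4] (max |s|=5)
Stage 2 (AMPLIFY -2): -5*-2=10, -2*-2=4, 2*-2=-4, 4*-2=-8 -> [10, 4, -4, -8] (max |s|=10)
Stage 3 (ABS): |10|=10, |4|=4, |-4|=4, |-8|=8 -> [10, 4, 4, 8] (max |s|=10)
Overall max amplitude: 10

Answer: 10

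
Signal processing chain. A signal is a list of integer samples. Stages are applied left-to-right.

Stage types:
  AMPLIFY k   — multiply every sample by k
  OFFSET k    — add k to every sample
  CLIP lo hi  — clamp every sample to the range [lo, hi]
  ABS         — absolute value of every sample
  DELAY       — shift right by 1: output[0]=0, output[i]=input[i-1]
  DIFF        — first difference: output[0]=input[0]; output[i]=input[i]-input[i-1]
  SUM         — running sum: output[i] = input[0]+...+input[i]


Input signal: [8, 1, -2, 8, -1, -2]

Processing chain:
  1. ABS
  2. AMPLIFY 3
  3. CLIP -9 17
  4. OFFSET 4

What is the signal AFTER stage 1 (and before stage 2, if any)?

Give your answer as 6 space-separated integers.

Input: [8, 1, -2, 8, -1, -2]
Stage 1 (ABS): |8|=8, |1|=1, |-2|=2, |8|=8, |-1|=1, |-2|=2 -> [8, 1, 2, 8, 1, 2]

Answer: 8 1 2 8 1 2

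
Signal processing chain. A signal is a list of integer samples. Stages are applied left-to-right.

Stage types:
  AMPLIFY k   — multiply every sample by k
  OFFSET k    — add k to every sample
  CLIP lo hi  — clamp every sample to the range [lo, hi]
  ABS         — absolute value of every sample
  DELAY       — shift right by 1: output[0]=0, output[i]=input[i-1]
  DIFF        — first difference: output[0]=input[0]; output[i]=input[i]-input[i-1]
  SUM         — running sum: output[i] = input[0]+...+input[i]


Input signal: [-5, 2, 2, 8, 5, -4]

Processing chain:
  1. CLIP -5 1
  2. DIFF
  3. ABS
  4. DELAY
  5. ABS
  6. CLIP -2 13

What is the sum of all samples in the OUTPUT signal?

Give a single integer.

Input: [-5, 2, 2, 8, 5, -4]
Stage 1 (CLIP -5 1): clip(-5,-5,1)=-5, clip(2,-5,1)=1, clip(2,-5,1)=1, clip(8,-5,1)=1, clip(5,-5,1)=1, clip(-4,-5,1)=-4 -> [-5, 1, 1, 1, 1, -4]
Stage 2 (DIFF): s[0]=-5, 1--5=6, 1-1=0, 1-1=0, 1-1=0, -4-1=-5 -> [-5, 6, 0, 0, 0, -5]
Stage 3 (ABS): |-5|=5, |6|=6, |0|=0, |0|=0, |0|=0, |-5|=5 -> [5, 6, 0, 0, 0, 5]
Stage 4 (DELAY): [0, 5, 6, 0, 0, 0] = [0, 5, 6, 0, 0, 0] -> [0, 5, 6, 0, 0, 0]
Stage 5 (ABS): |0|=0, |5|=5, |6|=6, |0|=0, |0|=0, |0|=0 -> [0, 5, 6, 0, 0, 0]
Stage 6 (CLIP -2 13): clip(0,-2,13)=0, clip(5,-2,13)=5, clip(6,-2,13)=6, clip(0,-2,13)=0, clip(0,-2,13)=0, clip(0,-2,13)=0 -> [0, 5, 6, 0, 0, 0]
Output sum: 11

Answer: 11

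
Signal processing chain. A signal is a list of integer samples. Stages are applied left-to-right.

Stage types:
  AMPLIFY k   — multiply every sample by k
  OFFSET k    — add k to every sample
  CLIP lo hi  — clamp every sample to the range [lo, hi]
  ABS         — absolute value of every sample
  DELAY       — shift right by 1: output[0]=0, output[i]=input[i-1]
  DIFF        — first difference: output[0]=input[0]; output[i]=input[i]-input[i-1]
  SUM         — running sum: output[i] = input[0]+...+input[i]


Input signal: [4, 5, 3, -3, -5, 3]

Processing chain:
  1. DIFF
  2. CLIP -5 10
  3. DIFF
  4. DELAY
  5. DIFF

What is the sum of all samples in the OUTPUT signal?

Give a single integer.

Answer: 3

Derivation:
Input: [4, 5, 3, -3, -5, 3]
Stage 1 (DIFF): s[0]=4, 5-4=1, 3-5=-2, -3-3=-6, -5--3=-2, 3--5=8 -> [4, 1, -2, -6, -2, 8]
Stage 2 (CLIP -5 10): clip(4,-5,10)=4, clip(1,-5,10)=1, clip(-2,-5,10)=-2, clip(-6,-5,10)=-5, clip(-2,-5,10)=-2, clip(8,-5,10)=8 -> [4, 1, -2, -5, -2, 8]
Stage 3 (DIFF): s[0]=4, 1-4=-3, -2-1=-3, -5--2=-3, -2--5=3, 8--2=10 -> [4, -3, -3, -3, 3, 10]
Stage 4 (DELAY): [0, 4, -3, -3, -3, 3] = [0, 4, -3, -3, -3, 3] -> [0, 4, -3, -3, -3, 3]
Stage 5 (DIFF): s[0]=0, 4-0=4, -3-4=-7, -3--3=0, -3--3=0, 3--3=6 -> [0, 4, -7, 0, 0, 6]
Output sum: 3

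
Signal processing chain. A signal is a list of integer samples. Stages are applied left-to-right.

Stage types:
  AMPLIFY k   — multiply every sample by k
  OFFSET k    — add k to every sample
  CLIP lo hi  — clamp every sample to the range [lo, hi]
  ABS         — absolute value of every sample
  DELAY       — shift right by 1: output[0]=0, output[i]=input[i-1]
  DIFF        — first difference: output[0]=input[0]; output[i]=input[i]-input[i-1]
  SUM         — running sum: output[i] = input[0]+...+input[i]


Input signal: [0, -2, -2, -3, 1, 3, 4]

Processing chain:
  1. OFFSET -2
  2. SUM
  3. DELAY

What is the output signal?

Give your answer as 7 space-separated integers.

Input: [0, -2, -2, -3, 1, 3, 4]
Stage 1 (OFFSET -2): 0+-2=-2, -2+-2=-4, -2+-2=-4, -3+-2=-5, 1+-2=-1, 3+-2=1, 4+-2=2 -> [-2, -4, -4, -5, -1, 1, 2]
Stage 2 (SUM): sum[0..0]=-2, sum[0..1]=-6, sum[0..2]=-10, sum[0..3]=-15, sum[0..4]=-16, sum[0..5]=-15, sum[0..6]=-13 -> [-2, -6, -10, -15, -16, -15, -13]
Stage 3 (DELAY): [0, -2, -6, -10, -15, -16, -15] = [0, -2, -6, -10, -15, -16, -15] -> [0, -2, -6, -10, -15, -16, -15]

Answer: 0 -2 -6 -10 -15 -16 -15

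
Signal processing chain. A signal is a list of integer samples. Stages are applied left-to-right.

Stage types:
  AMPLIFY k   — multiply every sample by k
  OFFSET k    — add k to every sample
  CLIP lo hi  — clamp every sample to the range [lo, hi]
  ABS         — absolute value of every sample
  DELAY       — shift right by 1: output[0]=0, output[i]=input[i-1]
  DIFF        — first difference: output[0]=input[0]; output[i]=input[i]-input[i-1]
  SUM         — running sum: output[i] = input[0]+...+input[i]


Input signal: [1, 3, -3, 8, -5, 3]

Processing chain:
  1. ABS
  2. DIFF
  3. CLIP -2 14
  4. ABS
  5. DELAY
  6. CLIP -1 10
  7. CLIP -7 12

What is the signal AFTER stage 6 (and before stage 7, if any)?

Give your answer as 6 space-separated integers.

Answer: 0 1 2 0 5 2

Derivation:
Input: [1, 3, -3, 8, -5, 3]
Stage 1 (ABS): |1|=1, |3|=3, |-3|=3, |8|=8, |-5|=5, |3|=3 -> [1, 3, 3, 8, 5, 3]
Stage 2 (DIFF): s[0]=1, 3-1=2, 3-3=0, 8-3=5, 5-8=-3, 3-5=-2 -> [1, 2, 0, 5, -3, -2]
Stage 3 (CLIP -2 14): clip(1,-2,14)=1, clip(2,-2,14)=2, clip(0,-2,14)=0, clip(5,-2,14)=5, clip(-3,-2,14)=-2, clip(-2,-2,14)=-2 -> [1, 2, 0, 5, -2, -2]
Stage 4 (ABS): |1|=1, |2|=2, |0|=0, |5|=5, |-2|=2, |-2|=2 -> [1, 2, 0, 5, 2, 2]
Stage 5 (DELAY): [0, 1, 2, 0, 5, 2] = [0, 1, 2, 0, 5, 2] -> [0, 1, 2, 0, 5, 2]
Stage 6 (CLIP -1 10): clip(0,-1,10)=0, clip(1,-1,10)=1, clip(2,-1,10)=2, clip(0,-1,10)=0, clip(5,-1,10)=5, clip(2,-1,10)=2 -> [0, 1, 2, 0, 5, 2]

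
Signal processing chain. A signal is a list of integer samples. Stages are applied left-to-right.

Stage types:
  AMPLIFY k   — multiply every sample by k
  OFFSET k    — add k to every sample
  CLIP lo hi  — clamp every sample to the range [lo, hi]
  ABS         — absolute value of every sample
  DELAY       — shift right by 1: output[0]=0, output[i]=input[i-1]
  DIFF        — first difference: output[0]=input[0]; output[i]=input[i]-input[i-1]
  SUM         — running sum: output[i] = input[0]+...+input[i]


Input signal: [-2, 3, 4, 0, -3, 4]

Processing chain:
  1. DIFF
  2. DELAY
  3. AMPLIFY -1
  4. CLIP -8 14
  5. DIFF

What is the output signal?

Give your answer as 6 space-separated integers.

Answer: 0 2 -7 4 5 -1

Derivation:
Input: [-2, 3, 4, 0, -3, 4]
Stage 1 (DIFF): s[0]=-2, 3--2=5, 4-3=1, 0-4=-4, -3-0=-3, 4--3=7 -> [-2, 5, 1, -4, -3, 7]
Stage 2 (DELAY): [0, -2, 5, 1, -4, -3] = [0, -2, 5, 1, -4, -3] -> [0, -2, 5, 1, -4, -3]
Stage 3 (AMPLIFY -1): 0*-1=0, -2*-1=2, 5*-1=-5, 1*-1=-1, -4*-1=4, -3*-1=3 -> [0, 2, -5, -1, 4, 3]
Stage 4 (CLIP -8 14): clip(0,-8,14)=0, clip(2,-8,14)=2, clip(-5,-8,14)=-5, clip(-1,-8,14)=-1, clip(4,-8,14)=4, clip(3,-8,14)=3 -> [0, 2, -5, -1, 4, 3]
Stage 5 (DIFF): s[0]=0, 2-0=2, -5-2=-7, -1--5=4, 4--1=5, 3-4=-1 -> [0, 2, -7, 4, 5, -1]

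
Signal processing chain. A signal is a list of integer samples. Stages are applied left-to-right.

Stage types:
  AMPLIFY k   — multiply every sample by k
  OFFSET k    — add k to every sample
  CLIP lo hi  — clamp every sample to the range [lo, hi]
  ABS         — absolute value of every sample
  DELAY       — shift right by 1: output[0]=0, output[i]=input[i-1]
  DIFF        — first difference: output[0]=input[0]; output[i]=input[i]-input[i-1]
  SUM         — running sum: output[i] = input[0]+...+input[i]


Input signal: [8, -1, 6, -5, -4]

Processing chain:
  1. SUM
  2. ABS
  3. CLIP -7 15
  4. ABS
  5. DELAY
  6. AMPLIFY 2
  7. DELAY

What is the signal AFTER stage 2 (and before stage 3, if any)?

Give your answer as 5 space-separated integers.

Answer: 8 7 13 8 4

Derivation:
Input: [8, -1, 6, -5, -4]
Stage 1 (SUM): sum[0..0]=8, sum[0..1]=7, sum[0..2]=13, sum[0..3]=8, sum[0..4]=4 -> [8, 7, 13, 8, 4]
Stage 2 (ABS): |8|=8, |7|=7, |13|=13, |8|=8, |4|=4 -> [8, 7, 13, 8, 4]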